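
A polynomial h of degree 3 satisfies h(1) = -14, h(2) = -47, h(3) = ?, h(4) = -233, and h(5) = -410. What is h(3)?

The 4 known points determine the degree-3 polynomial uniquely.
Write h(n) = an^3 + bn^2 + cn + d. Substituting each data point gives a linear system:
  a + b + c + d = -14
  8a + 4b + 2c + d = -47
  64a + 16b + 4c + d = -233
  125a + 25b + 5c + d = -410
Solving the system yields a = -2, b = -6, c = -1, d = -5.
So h(n) = -2n^3 - 6n^2 - n - 5.
Then h(3) = -116.

-116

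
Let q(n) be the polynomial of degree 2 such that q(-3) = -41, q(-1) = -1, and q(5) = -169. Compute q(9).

Using the Lagrange interpolation formula with nodes -3, -1, 5:
  L_0(n) = (n + 1)(n - 5) / 16
  L_1(n) = (n + 3)(n - 5) / -12
  L_2(n) = (n + 3)(n + 1) / 48
Then q(n) = -41·L_0(n) - 1·L_1(n) - 169·L_2(n).
Expanding and collecting terms gives q(n) = -6n^2 - 4n + 1.
Evaluating at n = 9: q(9) = -521.

-521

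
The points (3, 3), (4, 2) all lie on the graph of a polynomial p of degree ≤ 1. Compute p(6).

Using the Lagrange interpolation formula with nodes 3, 4:
  L_0(t) = (t - 4) / -1
  L_1(t) = (t - 3) / 1
Then p(t) = 3·L_0(t) + 2·L_1(t).
Expanding and collecting terms gives p(t) = -t + 6.
Evaluating at t = 6: p(6) = 0.

0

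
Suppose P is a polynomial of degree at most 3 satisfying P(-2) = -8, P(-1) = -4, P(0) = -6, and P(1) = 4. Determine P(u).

Write P(u) = au^3 + bu^2 + cu + d. Substituting each data point gives a linear system:
  -8a + 4b - 2c + d = -8
  -a + b - c + d = -4
  d = -6
  a + b + c + d = 4
Solving the system yields a = 3, b = 6, c = 1, d = -6.
So P(u) = 3u^3 + 6u^2 + u - 6.
Check: P(-1) = -4. ✓

P(u) = 3u^3 + 6u^2 + u - 6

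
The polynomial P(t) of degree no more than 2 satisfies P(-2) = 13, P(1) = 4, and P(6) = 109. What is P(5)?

76

Write P(t) = at^2 + bt + c. Substituting each data point gives a linear system:
  4a - 2b + c = 13
  a + b + c = 4
  36a + 6b + c = 109
Solving the system yields a = 3, b = 0, c = 1.
So P(t) = 3t^2 + 1.
Then P(5) = 76.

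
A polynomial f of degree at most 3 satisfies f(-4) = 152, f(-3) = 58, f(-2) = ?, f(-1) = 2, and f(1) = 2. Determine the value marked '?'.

14

The 4 known points determine the degree-3 polynomial uniquely.
Write f(u) = au^3 + bu^2 + cu + d. Substituting each data point gives a linear system:
  -64a + 16b - 4c + d = 152
  -27a + 9b - 3c + d = 58
  -a + b - c + d = 2
  a + b + c + d = 2
Solving the system yields a = -3, b = -2, c = 3, d = 4.
So f(u) = -3u³ - 2u² + 3u + 4.
Then f(-2) = 14.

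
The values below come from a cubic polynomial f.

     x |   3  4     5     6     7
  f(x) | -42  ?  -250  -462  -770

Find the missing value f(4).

-116

The 4 known points determine the degree-3 polynomial uniquely.
Write f(x) = ax^3 + bx^2 + cx + d. Substituting each data point gives a linear system:
  27a + 9b + 3c + d = -42
  125a + 25b + 5c + d = -250
  216a + 36b + 6c + d = -462
  343a + 49b + 7c + d = -770
Solving the system yields a = -3, b = 6, c = -5, d = 0.
So f(x) = -3x³ + 6x² - 5x.
Then f(4) = -116.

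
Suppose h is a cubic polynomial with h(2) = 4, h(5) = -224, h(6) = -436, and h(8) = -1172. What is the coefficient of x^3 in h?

-3

Write h(x) = ax^3 + bx^2 + cx + d. Substituting each data point gives a linear system:
  8a + 4b + 2c + d = 4
  125a + 25b + 5c + d = -224
  216a + 36b + 6c + d = -436
  512a + 64b + 8c + d = -1172
Solving the system yields a = -3, b = 5, c = 6, d = -4.
So h(x) = -3x³ + 5x² + 6x - 4.
The leading coefficient is -3.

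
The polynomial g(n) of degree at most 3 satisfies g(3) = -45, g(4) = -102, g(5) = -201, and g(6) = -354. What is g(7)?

Forward differences of the values at n = 3, 4, 5, 6:
  g  : -45  -102  -201  -354
  Δ  : -57  -99  -153
  Δ^2: -42  -54
  Δ^3: -12
The third differences are constant, confirming degree 3.
Interpolating (Newton forward form) and evaluating at n = 7 gives g(7) = -573.

-573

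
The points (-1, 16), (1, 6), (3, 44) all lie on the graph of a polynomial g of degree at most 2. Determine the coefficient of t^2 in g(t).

Write g(t) = at^2 + bt + c. Substituting each data point gives a linear system:
  a - b + c = 16
  a + b + c = 6
  9a + 3b + c = 44
Solving the system yields a = 6, b = -5, c = 5.
So g(t) = 6t^2 - 5t + 5.
The leading coefficient is 6.

6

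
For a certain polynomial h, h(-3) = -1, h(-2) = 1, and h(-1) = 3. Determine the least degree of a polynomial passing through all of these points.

1

Forward differences of the values at u = -3, -2, -1:
  h  : -1  1  3
  Δ  : 2  2
  Δ^2: 0
The first differences are constant (2) and nonzero, while all higher differences vanish, so the minimal degree is 1.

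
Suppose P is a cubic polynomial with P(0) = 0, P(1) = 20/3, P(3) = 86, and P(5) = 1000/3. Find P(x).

P(x) = 2x^3 + 3x^2 + (5/3)x

Write P(x) = ax^3 + bx^2 + cx + d. Substituting each data point gives a linear system:
  d = 0
  a + b + c + d = 20/3
  27a + 9b + 3c + d = 86
  125a + 25b + 5c + d = 1000/3
Solving the system yields a = 2, b = 3, c = 5/3, d = 0.
So P(x) = 2x^3 + 3x^2 + (5/3)x.
Check: P(0) = 0. ✓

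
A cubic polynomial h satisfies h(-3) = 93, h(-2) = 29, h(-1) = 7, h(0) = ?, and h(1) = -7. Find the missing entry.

On equispaced nodes a degree-3 polynomial has vanishing fourth forward difference, so
  h(-3) - 4·h(-2) + 6·h(-1) - 4·h(0) + h(1) = 0.
Substituting the known values and solving for h(0):
  -4·h(0) = -12
  h(0) = 3.

3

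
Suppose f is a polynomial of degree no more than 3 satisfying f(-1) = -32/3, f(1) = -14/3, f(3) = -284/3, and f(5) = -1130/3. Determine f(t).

f(t) = -2t^3 - 6t^2 + 5t - 5/3

Using the Lagrange interpolation formula with nodes -1, 1, 3, 5:
  L_0(t) = (t - 1)(t - 3)(t - 5) / -48
  L_1(t) = (t + 1)(t - 3)(t - 5) / 16
  L_2(t) = (t + 1)(t - 1)(t - 5) / -16
  L_3(t) = (t + 1)(t - 1)(t - 3) / 48
Then f(t) = -32/3·L_0(t) - 14/3·L_1(t) - 284/3·L_2(t) - 1130/3·L_3(t).
Expanding and collecting terms gives f(t) = -2t³ - 6t² + 5t - 5/3.
Check: f(5) = -1130/3. ✓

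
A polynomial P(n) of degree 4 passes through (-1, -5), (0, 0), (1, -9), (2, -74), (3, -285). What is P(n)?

P(n) = -2n^4 - 3n^3 - 5n^2 + n

Write P(n) = an^4 + bn^3 + cn^2 + dn + e. Substituting each data point gives a linear system:
  a - b + c - d + e = -5
  e = 0
  a + b + c + d + e = -9
  16a + 8b + 4c + 2d + e = -74
  81a + 27b + 9c + 3d + e = -285
Solving the system yields a = -2, b = -3, c = -5, d = 1, e = 0.
So P(n) = -2n⁴ - 3n³ - 5n² + n.
Check: P(1) = -9. ✓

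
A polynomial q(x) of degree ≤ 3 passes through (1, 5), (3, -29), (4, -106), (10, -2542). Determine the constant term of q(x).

Write q(x) = ax^3 + bx^2 + cx + d. Substituting each data point gives a linear system:
  a + b + c + d = 5
  27a + 9b + 3c + d = -29
  64a + 16b + 4c + d = -106
  1000a + 100b + 10c + d = -2542
Solving the system yields a = -3, b = 4, c = 6, d = -2.
So q(x) = -3x^3 + 4x^2 + 6x - 2.
The constant term is -2.

-2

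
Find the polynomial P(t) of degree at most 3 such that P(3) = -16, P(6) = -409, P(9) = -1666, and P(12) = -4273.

Using the Lagrange interpolation formula with nodes 3, 6, 9, 12:
  L_0(t) = (t - 6)(t - 9)(t - 12) / -162
  L_1(t) = (t - 3)(t - 9)(t - 12) / 54
  L_2(t) = (t - 3)(t - 6)(t - 12) / -54
  L_3(t) = (t - 3)(t - 6)(t - 9) / 162
Then P(t) = -16·L_0(t) - 409·L_1(t) - 1666·L_2(t) - 4273·L_3(t).
Expanding and collecting terms gives P(t) = -3t^3 + 6t^2 + 4t - 1.
Check: P(12) = -4273. ✓

P(t) = -3t^3 + 6t^2 + 4t - 1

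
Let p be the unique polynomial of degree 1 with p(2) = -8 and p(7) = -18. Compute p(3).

Using the Lagrange interpolation formula with nodes 2, 7:
  L_0(t) = (t - 7) / -5
  L_1(t) = (t - 2) / 5
Then p(t) = -8·L_0(t) - 18·L_1(t).
Expanding and collecting terms gives p(t) = -2t - 4.
Evaluating at t = 3: p(3) = -10.

-10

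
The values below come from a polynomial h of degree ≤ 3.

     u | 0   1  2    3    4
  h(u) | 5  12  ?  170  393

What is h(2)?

55

The 4 known points determine the degree-3 polynomial uniquely.
Write h(u) = au^3 + bu^2 + cu + d. Substituting each data point gives a linear system:
  d = 5
  a + b + c + d = 12
  27a + 9b + 3c + d = 170
  64a + 16b + 4c + d = 393
Solving the system yields a = 6, b = 0, c = 1, d = 5.
So h(u) = 6u^3 + u + 5.
Then h(2) = 55.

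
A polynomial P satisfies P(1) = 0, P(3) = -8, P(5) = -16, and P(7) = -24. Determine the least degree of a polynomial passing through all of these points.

Forward differences of the values at s = 1, 3, 5, 7:
  P  : 0  -8  -16  -24
  Δ  : -8  -8  -8
  Δ^2: 0  0
  Δ^3: 0
The first differences are constant (-8) and nonzero, while all higher differences vanish, so the minimal degree is 1.

1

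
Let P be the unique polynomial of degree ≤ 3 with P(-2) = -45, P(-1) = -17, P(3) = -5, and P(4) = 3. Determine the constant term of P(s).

-5

Write P(s) = as^3 + bs^2 + cs + d. Substituting each data point gives a linear system:
  -8a + 4b - 2c + d = -45
  -a + b - c + d = -17
  27a + 9b + 3c + d = -5
  64a + 16b + 4c + d = 3
Solving the system yields a = 1, b = -5, c = 6, d = -5.
So P(s) = s^3 - 5s^2 + 6s - 5.
The constant term is -5.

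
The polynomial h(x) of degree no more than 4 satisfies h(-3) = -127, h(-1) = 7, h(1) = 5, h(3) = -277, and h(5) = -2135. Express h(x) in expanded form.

Write h(x) = ax^4 + bx^3 + cx^2 + dx + e. Substituting each data point gives a linear system:
  81a - 27b + 9c - 3d + e = -127
  a - b + c - d + e = 7
  a + b + c + d + e = 5
  81a + 27b + 9c + 3d + e = -277
  625a + 125b + 25c + 5d + e = -2135
Solving the system yields a = -3, b = -3, c = 4, d = 2, e = 5.
So h(x) = -3x^4 - 3x^3 + 4x^2 + 2x + 5.
Check: h(3) = -277. ✓

h(x) = -3x^4 - 3x^3 + 4x^2 + 2x + 5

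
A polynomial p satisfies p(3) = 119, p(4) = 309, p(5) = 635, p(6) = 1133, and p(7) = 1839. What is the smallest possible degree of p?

Forward differences of the values at t = 3, 4, 5, 6, 7:
  p  : 119  309  635  1133  1839
  Δ  : 190  326  498  706
  Δ^2: 136  172  208
  Δ^3: 36  36
  Δ^4: 0
The third differences are constant (36) and nonzero, while all higher differences vanish, so the minimal degree is 3.

3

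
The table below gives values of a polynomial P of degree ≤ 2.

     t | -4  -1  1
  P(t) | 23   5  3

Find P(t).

P(t) = t^2 - t + 3

Using the Lagrange interpolation formula with nodes -4, -1, 1:
  L_0(t) = (t + 1)(t - 1) / 15
  L_1(t) = (t + 4)(t - 1) / -6
  L_2(t) = (t + 4)(t + 1) / 10
Then P(t) = 23·L_0(t) + 5·L_1(t) + 3·L_2(t).
Expanding and collecting terms gives P(t) = t^2 - t + 3.
Check: P(-4) = 23. ✓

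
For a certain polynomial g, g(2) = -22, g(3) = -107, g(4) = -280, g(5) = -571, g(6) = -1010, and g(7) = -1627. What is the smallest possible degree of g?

3

Forward differences of the values at n = 2, 3, 4, 5, 6, 7:
  g  : -22  -107  -280  -571  -1010  -1627
  Δ  : -85  -173  -291  -439  -617
  Δ^2: -88  -118  -148  -178
  Δ^3: -30  -30  -30
  Δ^4: 0  0
  Δ^5: 0
The third differences are constant (-30) and nonzero, while all higher differences vanish, so the minimal degree is 3.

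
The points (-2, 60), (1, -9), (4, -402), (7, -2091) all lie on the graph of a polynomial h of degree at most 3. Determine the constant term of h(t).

2

Write h(t) = at^3 + bt^2 + ct + d. Substituting each data point gives a linear system:
  -8a + 4b - 2c + d = 60
  a + b + c + d = -9
  64a + 16b + 4c + d = -402
  343a + 49b + 7c + d = -2091
Solving the system yields a = -6, b = 0, c = -5, d = 2.
So h(t) = -6t³ - 5t + 2.
The constant term is 2.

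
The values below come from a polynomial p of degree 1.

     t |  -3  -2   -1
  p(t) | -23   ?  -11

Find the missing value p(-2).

-17

On equispaced nodes a degree-1 polynomial has vanishing second forward difference, so
  p(-3) - 2·p(-2) + p(-1) = 0.
Substituting the known values and solving for p(-2):
  -2·p(-2) = 34
  p(-2) = -17.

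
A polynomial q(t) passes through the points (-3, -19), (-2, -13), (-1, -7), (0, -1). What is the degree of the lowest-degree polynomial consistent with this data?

1

Forward differences of the values at t = -3, -2, -1, 0:
  q  : -19  -13  -7  -1
  Δ  : 6  6  6
  Δ^2: 0  0
  Δ^3: 0
The first differences are constant (6) and nonzero, while all higher differences vanish, so the minimal degree is 1.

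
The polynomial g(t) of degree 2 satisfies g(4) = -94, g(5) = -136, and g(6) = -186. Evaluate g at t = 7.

-244

Write g(t) = at^2 + bt + c. Substituting each data point gives a linear system:
  16a + 4b + c = -94
  25a + 5b + c = -136
  36a + 6b + c = -186
Solving the system yields a = -4, b = -6, c = -6.
So g(t) = -4t^2 - 6t - 6.
Then g(7) = -244.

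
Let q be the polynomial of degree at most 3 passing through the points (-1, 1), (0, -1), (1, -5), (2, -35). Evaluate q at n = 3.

Using the Lagrange interpolation formula with nodes -1, 0, 1, 2:
  L_0(n) = n(n - 1)(n - 2) / -6
  L_1(n) = (n + 1)(n - 1)(n - 2) / 2
  L_2(n) = (n + 1)n(n - 2) / -2
  L_3(n) = (n + 1)n(n - 1) / 6
Then q(n) = 1·L_0(n) - 1·L_1(n) - 5·L_2(n) - 35·L_3(n).
Expanding and collecting terms gives q(n) = -4n^3 - n^2 + n - 1.
Evaluating at n = 3: q(3) = -115.

-115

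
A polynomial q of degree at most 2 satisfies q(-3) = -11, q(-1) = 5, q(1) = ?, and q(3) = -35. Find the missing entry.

-3

On equispaced nodes a degree-2 polynomial has vanishing third forward difference, so
  - q(-3) + 3·q(-1) - 3·q(1) + q(3) = 0.
Substituting the known values and solving for q(1):
  -3·q(1) = 9
  q(1) = -3.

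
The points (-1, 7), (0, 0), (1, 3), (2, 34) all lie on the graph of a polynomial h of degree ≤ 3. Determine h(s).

Using the Lagrange interpolation formula with nodes -1, 0, 1, 2:
  L_0(s) = s(s - 1)(s - 2) / -6
  L_1(s) = (s + 1)(s - 1)(s - 2) / 2
  L_2(s) = (s + 1)s(s - 2) / -2
  L_3(s) = (s + 1)s(s - 1) / 6
Then h(s) = 7·L_0(s) + 0·L_1(s) + 3·L_2(s) + 34·L_3(s).
Expanding and collecting terms gives h(s) = 3s³ + 5s² - 5s.
Check: h(-1) = 7. ✓

h(s) = 3s^3 + 5s^2 - 5s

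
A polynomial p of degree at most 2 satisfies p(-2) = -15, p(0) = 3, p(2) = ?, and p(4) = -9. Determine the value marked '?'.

The 3 known points determine the degree-2 polynomial uniquely.
Write p(t) = at^2 + bt + c. Substituting each data point gives a linear system:
  4a - 2b + c = -15
  c = 3
  16a + 4b + c = -9
Solving the system yields a = -2, b = 5, c = 3.
So p(t) = -2t^2 + 5t + 3.
Then p(2) = 5.

5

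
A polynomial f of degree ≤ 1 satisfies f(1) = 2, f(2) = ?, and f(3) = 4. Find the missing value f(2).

On equispaced nodes a degree-1 polynomial has vanishing second forward difference, so
  f(1) - 2·f(2) + f(3) = 0.
Substituting the known values and solving for f(2):
  -2·f(2) = -6
  f(2) = 3.

3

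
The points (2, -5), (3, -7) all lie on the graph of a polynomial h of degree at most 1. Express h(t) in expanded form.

Write h(t) = at + b. Substituting each data point gives a linear system:
  2a + b = -5
  3a + b = -7
Solving the system yields a = -2, b = -1.
So h(t) = -2t - 1.
Check: h(2) = -5. ✓

h(t) = -2t - 1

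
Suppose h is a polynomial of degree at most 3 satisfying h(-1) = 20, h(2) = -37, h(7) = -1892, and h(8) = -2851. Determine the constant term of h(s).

5

Write h(s) = as^3 + bs^2 + cs + d. Substituting each data point gives a linear system:
  -a + b - c + d = 20
  8a + 4b + 2c + d = -37
  343a + 49b + 7c + d = -1892
  512a + 64b + 8c + d = -2851
Solving the system yields a = -6, b = 4, c = -5, d = 5.
So h(s) = -6s^3 + 4s^2 - 5s + 5.
The constant term is 5.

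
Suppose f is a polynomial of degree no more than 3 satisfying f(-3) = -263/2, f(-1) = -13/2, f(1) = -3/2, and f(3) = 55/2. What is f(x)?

f(x) = 3x^3 - 6x^2 - (1/2)x + 2

Write f(x) = ax^3 + bx^2 + cx + d. Substituting each data point gives a linear system:
  -27a + 9b - 3c + d = -263/2
  -a + b - c + d = -13/2
  a + b + c + d = -3/2
  27a + 9b + 3c + d = 55/2
Solving the system yields a = 3, b = -6, c = -1/2, d = 2.
So f(x) = 3x^3 - 6x^2 - (1/2)x + 2.
Check: f(3) = 55/2. ✓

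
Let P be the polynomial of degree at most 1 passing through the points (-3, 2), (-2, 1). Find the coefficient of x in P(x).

Write P(x) = ax + b. Substituting each data point gives a linear system:
  -3a + b = 2
  -2a + b = 1
Solving the system yields a = -1, b = -1.
So P(x) = -x - 1.
The leading coefficient is -1.

-1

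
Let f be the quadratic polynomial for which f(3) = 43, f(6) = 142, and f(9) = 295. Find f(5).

Write f(t) = at^2 + bt + c. Substituting each data point gives a linear system:
  9a + 3b + c = 43
  36a + 6b + c = 142
  81a + 9b + c = 295
Solving the system yields a = 3, b = 6, c = -2.
So f(t) = 3t² + 6t - 2.
Then f(5) = 103.

103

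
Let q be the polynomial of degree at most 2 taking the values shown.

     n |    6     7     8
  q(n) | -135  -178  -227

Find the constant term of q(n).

-3

Write q(n) = an^2 + bn + c. Substituting each data point gives a linear system:
  36a + 6b + c = -135
  49a + 7b + c = -178
  64a + 8b + c = -227
Solving the system yields a = -3, b = -4, c = -3.
So q(n) = -3n^2 - 4n - 3.
The constant term is -3.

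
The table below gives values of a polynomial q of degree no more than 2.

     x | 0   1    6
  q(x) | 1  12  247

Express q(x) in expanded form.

Write q(x) = ax^2 + bx + c. Substituting each data point gives a linear system:
  c = 1
  a + b + c = 12
  36a + 6b + c = 247
Solving the system yields a = 6, b = 5, c = 1.
So q(x) = 6x^2 + 5x + 1.
Check: q(0) = 1. ✓

q(x) = 6x^2 + 5x + 1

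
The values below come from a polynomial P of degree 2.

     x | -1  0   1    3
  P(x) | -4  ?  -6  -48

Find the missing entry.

0

The 3 known points determine the degree-2 polynomial uniquely.
Write P(x) = ax^2 + bx + c. Substituting each data point gives a linear system:
  a - b + c = -4
  a + b + c = -6
  9a + 3b + c = -48
Solving the system yields a = -5, b = -1, c = 0.
So P(x) = -5x^2 - x.
Then P(0) = 0.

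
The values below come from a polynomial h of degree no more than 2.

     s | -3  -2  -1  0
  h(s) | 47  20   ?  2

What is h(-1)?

5

On equispaced nodes a degree-2 polynomial has vanishing third forward difference, so
  - h(-3) + 3·h(-2) - 3·h(-1) + h(0) = 0.
Substituting the known values and solving for h(-1):
  -3·h(-1) = -15
  h(-1) = 5.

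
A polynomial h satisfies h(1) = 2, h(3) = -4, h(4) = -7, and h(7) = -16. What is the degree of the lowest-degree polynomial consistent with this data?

Divided differences on the nodes 1, 3, 4, 7:
  order 0: 2  -4  -7  -16
  order 1: -3  -3  -3
  order 2: 0  0
  order 3: 0
The order-1 divided differences are all -3 (nonzero) and every higher order vanishes, so the data lies on a polynomial of degree exactly 1.

1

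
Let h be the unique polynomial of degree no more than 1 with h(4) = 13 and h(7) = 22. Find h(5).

Using the Lagrange interpolation formula with nodes 4, 7:
  L_0(s) = (s - 7) / -3
  L_1(s) = (s - 4) / 3
Then h(s) = 13·L_0(s) + 22·L_1(s).
Expanding and collecting terms gives h(s) = 3s + 1.
Evaluating at s = 5: h(5) = 16.

16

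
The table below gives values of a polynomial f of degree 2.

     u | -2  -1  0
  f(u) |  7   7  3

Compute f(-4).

-5

Using the Lagrange interpolation formula with nodes -2, -1, 0:
  L_0(u) = (u + 1)u / 2
  L_1(u) = (u + 2)u / -1
  L_2(u) = (u + 2)(u + 1) / 2
Then f(u) = 7·L_0(u) + 7·L_1(u) + 3·L_2(u).
Expanding and collecting terms gives f(u) = -2u² - 6u + 3.
Evaluating at u = -4: f(-4) = -5.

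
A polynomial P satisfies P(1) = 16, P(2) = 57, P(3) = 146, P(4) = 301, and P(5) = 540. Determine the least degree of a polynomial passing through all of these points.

Forward differences of the values at n = 1, 2, 3, 4, 5:
  P  : 16  57  146  301  540
  Δ  : 41  89  155  239
  Δ^2: 48  66  84
  Δ^3: 18  18
  Δ^4: 0
The third differences are constant (18) and nonzero, while all higher differences vanish, so the minimal degree is 3.

3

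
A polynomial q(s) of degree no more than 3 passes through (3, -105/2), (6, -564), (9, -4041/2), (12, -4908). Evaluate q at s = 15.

-19425/2

Using the Lagrange interpolation formula with nodes 3, 6, 9, 12:
  L_0(s) = (s - 6)(s - 9)(s - 12) / -162
  L_1(s) = (s - 3)(s - 9)(s - 12) / 54
  L_2(s) = (s - 3)(s - 6)(s - 12) / -54
  L_3(s) = (s - 3)(s - 6)(s - 9) / 162
Then q(s) = -105/2·L_0(s) - 564·L_1(s) - 4041/2·L_2(s) - 4908·L_3(s).
Expanding and collecting terms gives q(s) = -3s^3 + (3/2)s^2 + 5s.
Evaluating at s = 15: q(15) = -19425/2.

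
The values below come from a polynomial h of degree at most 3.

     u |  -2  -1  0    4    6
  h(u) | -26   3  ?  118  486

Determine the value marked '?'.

The 4 known points determine the degree-3 polynomial uniquely.
Write h(u) = au^3 + bu^2 + cu + d. Substituting each data point gives a linear system:
  -8a + 4b - 2c + d = -26
  -a + b - c + d = 3
  64a + 16b + 4c + d = 118
  216a + 36b + 6c + d = 486
Solving the system yields a = 3, b = -4, c = -4, d = 6.
So h(u) = 3u^3 - 4u^2 - 4u + 6.
Then h(0) = 6.

6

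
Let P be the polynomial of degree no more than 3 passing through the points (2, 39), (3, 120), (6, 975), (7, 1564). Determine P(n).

P(n) = 5n^3 - 4n^2 + 6n + 3

Write P(n) = an^3 + bn^2 + cn + d. Substituting each data point gives a linear system:
  8a + 4b + 2c + d = 39
  27a + 9b + 3c + d = 120
  216a + 36b + 6c + d = 975
  343a + 49b + 7c + d = 1564
Solving the system yields a = 5, b = -4, c = 6, d = 3.
So P(n) = 5n^3 - 4n^2 + 6n + 3.
Check: P(3) = 120. ✓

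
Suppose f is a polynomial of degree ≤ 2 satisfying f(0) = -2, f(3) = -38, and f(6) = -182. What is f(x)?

Write f(x) = ax^2 + bx + c. Substituting each data point gives a linear system:
  c = -2
  9a + 3b + c = -38
  36a + 6b + c = -182
Solving the system yields a = -6, b = 6, c = -2.
So f(x) = -6x² + 6x - 2.
Check: f(6) = -182. ✓

f(x) = -6x^2 + 6x - 2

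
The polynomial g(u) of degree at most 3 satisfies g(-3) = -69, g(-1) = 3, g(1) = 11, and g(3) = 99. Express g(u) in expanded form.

g(u) = 3u^3 + u^2 + u + 6

Write g(u) = au^3 + bu^2 + cu + d. Substituting each data point gives a linear system:
  -27a + 9b - 3c + d = -69
  -a + b - c + d = 3
  a + b + c + d = 11
  27a + 9b + 3c + d = 99
Solving the system yields a = 3, b = 1, c = 1, d = 6.
So g(u) = 3u^3 + u^2 + u + 6.
Check: g(1) = 11. ✓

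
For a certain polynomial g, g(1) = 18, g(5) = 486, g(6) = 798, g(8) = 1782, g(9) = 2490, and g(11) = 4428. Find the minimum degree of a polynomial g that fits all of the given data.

3

Divided differences on the nodes 1, 5, 6, 8, 9, 11:
  order 0: 18  486  798  1782  2490  4428
  order 1: 117  312  492  708  969
  order 2: 39  60  72  87
  order 3: 3  3  3
  order 4: 0  0
  order 5: 0
The order-3 divided differences are all 3 (nonzero) and every higher order vanishes, so the data lies on a polynomial of degree exactly 3.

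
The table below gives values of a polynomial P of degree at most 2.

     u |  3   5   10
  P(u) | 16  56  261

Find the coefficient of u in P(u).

-4

Write P(u) = au^2 + bu + c. Substituting each data point gives a linear system:
  9a + 3b + c = 16
  25a + 5b + c = 56
  100a + 10b + c = 261
Solving the system yields a = 3, b = -4, c = 1.
So P(u) = 3u^2 - 4u + 1.
The coefficient of u is -4.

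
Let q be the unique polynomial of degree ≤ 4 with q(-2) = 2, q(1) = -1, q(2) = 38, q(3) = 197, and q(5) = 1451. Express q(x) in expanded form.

q(x) = 2x^4 + 2x^3 - 2x^2 + x - 4

Write q(x) = ax^4 + bx^3 + cx^2 + dx + e. Substituting each data point gives a linear system:
  16a - 8b + 4c - 2d + e = 2
  a + b + c + d + e = -1
  16a + 8b + 4c + 2d + e = 38
  81a + 27b + 9c + 3d + e = 197
  625a + 125b + 25c + 5d + e = 1451
Solving the system yields a = 2, b = 2, c = -2, d = 1, e = -4.
So q(x) = 2x^4 + 2x^3 - 2x^2 + x - 4.
Check: q(-2) = 2. ✓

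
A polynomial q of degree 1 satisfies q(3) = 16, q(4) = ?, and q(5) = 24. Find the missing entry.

The 2 known points determine the degree-1 polynomial uniquely.
Write q(t) = at + b. Substituting each data point gives a linear system:
  3a + b = 16
  5a + b = 24
Solving the system yields a = 4, b = 4.
So q(t) = 4t + 4.
Then q(4) = 20.

20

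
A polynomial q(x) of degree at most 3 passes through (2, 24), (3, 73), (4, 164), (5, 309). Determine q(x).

q(x) = 2x^3 + 3x^2 - 4x + 4

Write q(x) = ax^3 + bx^2 + cx + d. Substituting each data point gives a linear system:
  8a + 4b + 2c + d = 24
  27a + 9b + 3c + d = 73
  64a + 16b + 4c + d = 164
  125a + 25b + 5c + d = 309
Solving the system yields a = 2, b = 3, c = -4, d = 4.
So q(x) = 2x^3 + 3x^2 - 4x + 4.
Check: q(2) = 24. ✓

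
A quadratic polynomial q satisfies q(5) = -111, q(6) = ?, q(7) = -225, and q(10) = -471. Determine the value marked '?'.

The 3 known points determine the degree-2 polynomial uniquely.
Write q(s) = as^2 + bs + c. Substituting each data point gives a linear system:
  25a + 5b + c = -111
  49a + 7b + c = -225
  100a + 10b + c = -471
Solving the system yields a = -5, b = 3, c = -1.
So q(s) = -5s² + 3s - 1.
Then q(6) = -163.

-163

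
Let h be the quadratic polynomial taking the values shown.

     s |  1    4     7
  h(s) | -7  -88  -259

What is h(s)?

h(s) = -5s^2 - 2s

Write h(s) = as^2 + bs + c. Substituting each data point gives a linear system:
  a + b + c = -7
  16a + 4b + c = -88
  49a + 7b + c = -259
Solving the system yields a = -5, b = -2, c = 0.
So h(s) = -5s^2 - 2s.
Check: h(4) = -88. ✓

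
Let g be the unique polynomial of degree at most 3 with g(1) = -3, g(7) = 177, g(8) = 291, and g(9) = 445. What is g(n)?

Write g(n) = an^3 + bn^2 + cn + d. Substituting each data point gives a linear system:
  a + b + c + d = -3
  343a + 49b + 7c + d = 177
  512a + 64b + 8c + d = 291
  729a + 81b + 9c + d = 445
Solving the system yields a = 1, b = -4, c = 5, d = -5.
So g(n) = n^3 - 4n^2 + 5n - 5.
Check: g(9) = 445. ✓

g(n) = n^3 - 4n^2 + 5n - 5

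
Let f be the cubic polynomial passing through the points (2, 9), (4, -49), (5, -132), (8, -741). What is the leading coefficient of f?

Write f(x) = ax^3 + bx^2 + cx + d. Substituting each data point gives a linear system:
  8a + 4b + 2c + d = 9
  64a + 16b + 4c + d = -49
  125a + 25b + 5c + d = -132
  512a + 64b + 8c + d = -741
Solving the system yields a = -2, b = 4, c = 3, d = 3.
So f(x) = -2x^3 + 4x^2 + 3x + 3.
The leading coefficient is -2.

-2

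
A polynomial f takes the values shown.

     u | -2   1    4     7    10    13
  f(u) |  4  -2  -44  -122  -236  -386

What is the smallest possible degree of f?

2

Forward differences of the values at u = -2, 1, 4, 7, 10, 13:
  f  : 4  -2  -44  -122  -236  -386
  Δ  : -6  -42  -78  -114  -150
  Δ^2: -36  -36  -36  -36
  Δ^3: 0  0  0
  Δ^4: 0  0
  Δ^5: 0
The second differences are constant (-36) and nonzero, while all higher differences vanish, so the minimal degree is 2.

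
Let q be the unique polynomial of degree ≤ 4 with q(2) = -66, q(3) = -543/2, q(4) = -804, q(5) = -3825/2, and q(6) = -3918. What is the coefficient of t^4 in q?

-3

Write q(t) = at^4 + bt^3 + ct^2 + dt + e. Substituting each data point gives a linear system:
  16a + 8b + 4c + 2d + e = -66
  81a + 27b + 9c + 3d + e = -543/2
  256a + 64b + 16c + 4d + e = -804
  625a + 125b + 25c + 5d + e = -3825/2
  1296a + 216b + 36c + 6d + e = -3918
Solving the system yields a = -3, b = 1/2, c = -3, d = -5, e = 0.
So q(t) = -3t^4 + (1/2)t^3 - 3t^2 - 5t.
The leading coefficient is -3.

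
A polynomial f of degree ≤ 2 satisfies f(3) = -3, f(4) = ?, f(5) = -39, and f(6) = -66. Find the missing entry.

-18

On equispaced nodes a degree-2 polynomial has vanishing third forward difference, so
  - f(3) + 3·f(4) - 3·f(5) + f(6) = 0.
Substituting the known values and solving for f(4):
  3·f(4) = -54
  f(4) = -18.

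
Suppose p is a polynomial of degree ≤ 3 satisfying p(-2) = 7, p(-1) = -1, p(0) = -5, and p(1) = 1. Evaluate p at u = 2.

23

Using the Lagrange interpolation formula with nodes -2, -1, 0, 1:
  L_0(u) = (u + 1)u(u - 1) / -6
  L_1(u) = (u + 2)u(u - 1) / 2
  L_2(u) = (u + 2)(u + 1)(u - 1) / -2
  L_3(u) = (u + 2)(u + 1)u / 6
Then p(u) = 7·L_0(u) - 1·L_1(u) - 5·L_2(u) + 1·L_3(u).
Expanding and collecting terms gives p(u) = u^3 + 5u^2 - 5.
Evaluating at u = 2: p(2) = 23.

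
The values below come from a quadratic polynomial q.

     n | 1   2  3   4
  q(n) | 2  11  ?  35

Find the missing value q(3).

The 3 known points determine the degree-2 polynomial uniquely.
Write q(n) = an^2 + bn + c. Substituting each data point gives a linear system:
  a + b + c = 2
  4a + 2b + c = 11
  16a + 4b + c = 35
Solving the system yields a = 1, b = 6, c = -5.
So q(n) = n^2 + 6n - 5.
Then q(3) = 22.

22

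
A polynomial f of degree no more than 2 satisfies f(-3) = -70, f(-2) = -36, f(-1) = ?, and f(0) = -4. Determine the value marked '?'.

-14

The 3 known points determine the degree-2 polynomial uniquely.
Write f(s) = as^2 + bs + c. Substituting each data point gives a linear system:
  9a - 3b + c = -70
  4a - 2b + c = -36
  c = -4
Solving the system yields a = -6, b = 4, c = -4.
So f(s) = -6s² + 4s - 4.
Then f(-1) = -14.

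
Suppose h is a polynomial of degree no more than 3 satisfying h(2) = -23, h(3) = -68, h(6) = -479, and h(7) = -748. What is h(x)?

h(x) = -2x^3 - x^2 - 2x + 1

Using the Lagrange interpolation formula with nodes 2, 3, 6, 7:
  L_0(x) = (x - 3)(x - 6)(x - 7) / -20
  L_1(x) = (x - 2)(x - 6)(x - 7) / 12
  L_2(x) = (x - 2)(x - 3)(x - 7) / -12
  L_3(x) = (x - 2)(x - 3)(x - 6) / 20
Then h(x) = -23·L_0(x) - 68·L_1(x) - 479·L_2(x) - 748·L_3(x).
Expanding and collecting terms gives h(x) = -2x^3 - x^2 - 2x + 1.
Check: h(7) = -748. ✓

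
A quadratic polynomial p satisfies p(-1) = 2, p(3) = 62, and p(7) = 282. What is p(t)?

p(t) = 5t^2 + 5t + 2

Write p(t) = at^2 + bt + c. Substituting each data point gives a linear system:
  a - b + c = 2
  9a + 3b + c = 62
  49a + 7b + c = 282
Solving the system yields a = 5, b = 5, c = 2.
So p(t) = 5t² + 5t + 2.
Check: p(-1) = 2. ✓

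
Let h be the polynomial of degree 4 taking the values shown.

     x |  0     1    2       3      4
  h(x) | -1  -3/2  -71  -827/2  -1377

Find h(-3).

Write h(x) = ax^4 + bx^3 + cx^2 + dx + e. Substituting each data point gives a linear system:
  e = -1
  a + b + c + d + e = -3/2
  16a + 8b + 4c + 2d + e = -71
  81a + 27b + 9c + 3d + e = -827/2
  256a + 64b + 16c + 4d + e = -1377
Solving the system yields a = -6, b = 2, c = 3/2, d = 2, e = -1.
So h(x) = -6x⁴ + 2x³ + (3/2)x² + 2x - 1.
Then h(-3) = -1067/2.

-1067/2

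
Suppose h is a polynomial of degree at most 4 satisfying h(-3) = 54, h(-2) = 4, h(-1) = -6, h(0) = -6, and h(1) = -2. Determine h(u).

h(u) = u^4 + u^3 + u^2 + u - 6

Using the Lagrange interpolation formula with nodes -3, -2, -1, 0, 1:
  L_0(u) = (u + 2)(u + 1)u(u - 1) / 24
  L_1(u) = (u + 3)(u + 1)u(u - 1) / -6
  L_2(u) = (u + 3)(u + 2)u(u - 1) / 4
  L_3(u) = (u + 3)(u + 2)(u + 1)(u - 1) / -6
  L_4(u) = (u + 3)(u + 2)(u + 1)u / 24
Then h(u) = 54·L_0(u) + 4·L_1(u) - 6·L_2(u) - 6·L_3(u) - 2·L_4(u).
Expanding and collecting terms gives h(u) = u^4 + u^3 + u^2 + u - 6.
Check: h(1) = -2. ✓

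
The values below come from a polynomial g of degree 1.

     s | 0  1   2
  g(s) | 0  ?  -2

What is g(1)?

-1

On equispaced nodes a degree-1 polynomial has vanishing second forward difference, so
  g(0) - 2·g(1) + g(2) = 0.
Substituting the known values and solving for g(1):
  -2·g(1) = 2
  g(1) = -1.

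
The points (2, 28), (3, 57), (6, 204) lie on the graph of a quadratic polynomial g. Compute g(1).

Write g(t) = at^2 + bt + c. Substituting each data point gives a linear system:
  4a + 2b + c = 28
  9a + 3b + c = 57
  36a + 6b + c = 204
Solving the system yields a = 5, b = 4, c = 0.
So g(t) = 5t² + 4t.
Then g(1) = 9.

9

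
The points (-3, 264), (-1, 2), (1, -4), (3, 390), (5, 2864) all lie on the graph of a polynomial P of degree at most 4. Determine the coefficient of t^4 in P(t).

4

Write P(t) = at^4 + bt^3 + ct^2 + dt + e. Substituting each data point gives a linear system:
  81a - 27b + 9c - 3d + e = 264
  a - b + c - d + e = 2
  a + b + c + d + e = -4
  81a + 27b + 9c + 3d + e = 390
  625a + 125b + 25c + 5d + e = 2864
Solving the system yields a = 4, b = 3, c = 1, d = -6, e = -6.
So P(t) = 4t⁴ + 3t³ + t² - 6t - 6.
The leading coefficient is 4.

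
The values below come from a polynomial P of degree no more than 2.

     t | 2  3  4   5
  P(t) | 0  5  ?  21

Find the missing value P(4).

The 3 known points determine the degree-2 polynomial uniquely.
Write P(t) = at^2 + bt + c. Substituting each data point gives a linear system:
  4a + 2b + c = 0
  9a + 3b + c = 5
  25a + 5b + c = 21
Solving the system yields a = 1, b = 0, c = -4.
So P(t) = t² - 4.
Then P(4) = 12.

12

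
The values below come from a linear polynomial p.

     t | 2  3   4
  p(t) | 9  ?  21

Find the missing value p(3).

On equispaced nodes a degree-1 polynomial has vanishing second forward difference, so
  p(2) - 2·p(3) + p(4) = 0.
Substituting the known values and solving for p(3):
  -2·p(3) = -30
  p(3) = 15.

15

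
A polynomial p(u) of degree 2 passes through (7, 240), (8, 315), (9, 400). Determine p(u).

Write p(u) = au^2 + bu + c. Substituting each data point gives a linear system:
  49a + 7b + c = 240
  64a + 8b + c = 315
  81a + 9b + c = 400
Solving the system yields a = 5, b = 0, c = -5.
So p(u) = 5u^2 - 5.
Check: p(8) = 315. ✓

p(u) = 5u^2 - 5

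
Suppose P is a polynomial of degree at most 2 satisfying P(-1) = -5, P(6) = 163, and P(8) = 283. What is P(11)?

523

Using the Lagrange interpolation formula with nodes -1, 6, 8:
  L_0(s) = (s - 6)(s - 8) / 63
  L_1(s) = (s + 1)(s - 8) / -14
  L_2(s) = (s + 1)(s - 6) / 18
Then P(s) = -5·L_0(s) + 163·L_1(s) + 283·L_2(s).
Expanding and collecting terms gives P(s) = 4s^2 + 4s - 5.
Evaluating at s = 11: P(11) = 523.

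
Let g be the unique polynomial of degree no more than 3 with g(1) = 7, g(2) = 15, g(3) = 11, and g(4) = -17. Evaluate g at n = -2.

Using the Lagrange interpolation formula with nodes 1, 2, 3, 4:
  L_0(n) = (n - 2)(n - 3)(n - 4) / -6
  L_1(n) = (n - 1)(n - 3)(n - 4) / 2
  L_2(n) = (n - 1)(n - 2)(n - 4) / -2
  L_3(n) = (n - 1)(n - 2)(n - 3) / 6
Then g(n) = 7·L_0(n) + 15·L_1(n) + 11·L_2(n) - 17·L_3(n).
Expanding and collecting terms gives g(n) = -2n^3 + 6n^2 + 4n - 1.
Evaluating at n = -2: g(-2) = 31.

31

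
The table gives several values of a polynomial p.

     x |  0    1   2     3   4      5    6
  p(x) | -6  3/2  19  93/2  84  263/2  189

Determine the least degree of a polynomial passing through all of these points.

2

Forward differences of the values at x = 0, 1, 2, 3, 4, 5, 6:
  p  : -6  3/2  19  93/2  84  263/2  189
  Δ  : 15/2  35/2  55/2  75/2  95/2  115/2
  Δ^2: 10  10  10  10  10
  Δ^3: 0  0  0  0
  Δ^4: 0  0  0
  Δ^5: 0  0
  Δ^6: 0
The second differences are constant (10) and nonzero, while all higher differences vanish, so the minimal degree is 2.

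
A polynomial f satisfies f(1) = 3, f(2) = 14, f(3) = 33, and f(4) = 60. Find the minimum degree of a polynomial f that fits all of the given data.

2

Forward differences of the values at x = 1, 2, 3, 4:
  f  : 3  14  33  60
  Δ  : 11  19  27
  Δ^2: 8  8
  Δ^3: 0
The second differences are constant (8) and nonzero, while all higher differences vanish, so the minimal degree is 2.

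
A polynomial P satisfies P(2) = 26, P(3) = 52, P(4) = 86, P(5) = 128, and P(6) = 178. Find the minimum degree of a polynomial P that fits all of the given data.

2

Forward differences of the values at t = 2, 3, 4, 5, 6:
  P  : 26  52  86  128  178
  Δ  : 26  34  42  50
  Δ^2: 8  8  8
  Δ^3: 0  0
  Δ^4: 0
The second differences are constant (8) and nonzero, while all higher differences vanish, so the minimal degree is 2.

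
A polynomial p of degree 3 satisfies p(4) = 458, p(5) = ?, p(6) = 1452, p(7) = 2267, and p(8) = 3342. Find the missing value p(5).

On equispaced nodes a degree-3 polynomial has vanishing fourth forward difference, so
  p(4) - 4·p(5) + 6·p(6) - 4·p(7) + p(8) = 0.
Substituting the known values and solving for p(5):
  -4·p(5) = -3444
  p(5) = 861.

861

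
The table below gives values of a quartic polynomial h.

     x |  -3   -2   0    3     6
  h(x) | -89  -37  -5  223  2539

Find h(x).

h(x) = x^4 + 6x^3 - x^2 - 2x - 5

Write h(x) = ax^4 + bx^3 + cx^2 + dx + e. Substituting each data point gives a linear system:
  81a - 27b + 9c - 3d + e = -89
  16a - 8b + 4c - 2d + e = -37
  e = -5
  81a + 27b + 9c + 3d + e = 223
  1296a + 216b + 36c + 6d + e = 2539
Solving the system yields a = 1, b = 6, c = -1, d = -2, e = -5.
So h(x) = x⁴ + 6x³ - x² - 2x - 5.
Check: h(6) = 2539. ✓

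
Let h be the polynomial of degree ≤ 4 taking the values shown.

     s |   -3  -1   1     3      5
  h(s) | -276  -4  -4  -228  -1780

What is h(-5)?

Write h(s) = as^4 + bs^3 + cs^2 + ds + e. Substituting each data point gives a linear system:
  81a - 27b + 9c - 3d + e = -276
  a - b + c - d + e = -4
  a + b + c + d + e = -4
  81a + 27b + 9c + 3d + e = -228
  625a + 125b + 25c + 5d + e = -1780
Solving the system yields a = -3, b = 1, c = -1, d = -1, e = 0.
So h(s) = -3s^4 + s^3 - s^2 - s.
Then h(-5) = -2020.

-2020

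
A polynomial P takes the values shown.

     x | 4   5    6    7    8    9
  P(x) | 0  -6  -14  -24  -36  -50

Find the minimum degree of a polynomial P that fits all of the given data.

2

Forward differences of the values at x = 4, 5, 6, 7, 8, 9:
  P  : 0  -6  -14  -24  -36  -50
  Δ  : -6  -8  -10  -12  -14
  Δ^2: -2  -2  -2  -2
  Δ^3: 0  0  0
  Δ^4: 0  0
  Δ^5: 0
The second differences are constant (-2) and nonzero, while all higher differences vanish, so the minimal degree is 2.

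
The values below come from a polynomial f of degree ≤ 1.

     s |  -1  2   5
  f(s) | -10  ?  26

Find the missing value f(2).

8

On equispaced nodes a degree-1 polynomial has vanishing second forward difference, so
  f(-1) - 2·f(2) + f(5) = 0.
Substituting the known values and solving for f(2):
  -2·f(2) = -16
  f(2) = 8.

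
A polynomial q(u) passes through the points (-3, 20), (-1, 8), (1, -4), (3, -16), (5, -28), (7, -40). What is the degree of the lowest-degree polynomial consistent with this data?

1

Forward differences of the values at u = -3, -1, 1, 3, 5, 7:
  q  : 20  8  -4  -16  -28  -40
  Δ  : -12  -12  -12  -12  -12
  Δ^2: 0  0  0  0
  Δ^3: 0  0  0
  Δ^4: 0  0
  Δ^5: 0
The first differences are constant (-12) and nonzero, while all higher differences vanish, so the minimal degree is 1.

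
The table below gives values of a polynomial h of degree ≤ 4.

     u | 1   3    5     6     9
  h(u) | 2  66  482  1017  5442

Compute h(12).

Using the Lagrange interpolation formula with nodes 1, 3, 5, 6, 9:
  L_0(u) = (u - 3)(u - 5)(u - 6)(u - 9) / 320
  L_1(u) = (u - 1)(u - 5)(u - 6)(u - 9) / -72
  L_2(u) = (u - 1)(u - 3)(u - 6)(u - 9) / 32
  L_3(u) = (u - 1)(u - 3)(u - 5)(u - 9) / -45
  L_4(u) = (u - 1)(u - 3)(u - 5)(u - 6) / 576
Then h(u) = 2·L_0(u) + 66·L_1(u) + 482·L_2(u) + 1017·L_3(u) + 5442·L_4(u).
Expanding and collecting terms gives h(u) = u^4 - 2u^3 + 4u^2 + 2u - 3.
Evaluating at u = 12: h(12) = 17877.

17877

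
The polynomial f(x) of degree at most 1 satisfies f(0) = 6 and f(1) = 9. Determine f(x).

Using the Lagrange interpolation formula with nodes 0, 1:
  L_0(x) = (x - 1) / -1
  L_1(x) = x / 1
Then f(x) = 6·L_0(x) + 9·L_1(x).
Expanding and collecting terms gives f(x) = 3x + 6.
Check: f(0) = 6. ✓

f(x) = 3x + 6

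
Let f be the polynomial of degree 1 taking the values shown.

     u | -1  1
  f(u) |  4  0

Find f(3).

-4

Using the Lagrange interpolation formula with nodes -1, 1:
  L_0(u) = (u - 1) / -2
  L_1(u) = (u + 1) / 2
Then f(u) = 4·L_0(u) + 0·L_1(u).
Expanding and collecting terms gives f(u) = -2u + 2.
Evaluating at u = 3: f(3) = -4.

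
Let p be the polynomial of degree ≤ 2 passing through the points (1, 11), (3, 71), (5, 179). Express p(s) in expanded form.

Using the Lagrange interpolation formula with nodes 1, 3, 5:
  L_0(s) = (s - 3)(s - 5) / 8
  L_1(s) = (s - 1)(s - 5) / -4
  L_2(s) = (s - 1)(s - 3) / 8
Then p(s) = 11·L_0(s) + 71·L_1(s) + 179·L_2(s).
Expanding and collecting terms gives p(s) = 6s^2 + 6s - 1.
Check: p(1) = 11. ✓

p(s) = 6s^2 + 6s - 1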